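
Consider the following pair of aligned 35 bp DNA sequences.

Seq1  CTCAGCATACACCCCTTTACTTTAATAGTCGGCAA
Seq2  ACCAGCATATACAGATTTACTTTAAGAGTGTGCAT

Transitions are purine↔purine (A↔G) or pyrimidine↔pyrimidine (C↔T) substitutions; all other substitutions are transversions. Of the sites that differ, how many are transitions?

2

The sequences differ at positions 1 (C/A, transversion), 2 (T/C, transition), 10 (C/T, transition), 13 (C/A, transversion), 14 (C/G, transversion), 15 (C/A, transversion), 26 (T/G, transversion), 30 (C/G, transversion), 31 (G/T, transversion), 35 (A/T, transversion).
Of the 10 differences, 2 transitions and 8 transversions, so the answer is 2.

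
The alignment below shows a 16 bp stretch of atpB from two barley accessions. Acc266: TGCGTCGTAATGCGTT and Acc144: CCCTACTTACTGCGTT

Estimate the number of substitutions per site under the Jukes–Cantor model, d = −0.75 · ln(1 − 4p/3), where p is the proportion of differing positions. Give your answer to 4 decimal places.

Differing sites — 1:T/C; 2:G/C; 4:G/T; 5:T/A; 7:G/T; 10:A/C.
p = 6/16 = 0.375000.
d = −0.75 · ln(1 − (4/3)·0.375000) = −0.75 · ln(0.500000) = −0.75 · (-0.693147) = 0.5199.

0.5199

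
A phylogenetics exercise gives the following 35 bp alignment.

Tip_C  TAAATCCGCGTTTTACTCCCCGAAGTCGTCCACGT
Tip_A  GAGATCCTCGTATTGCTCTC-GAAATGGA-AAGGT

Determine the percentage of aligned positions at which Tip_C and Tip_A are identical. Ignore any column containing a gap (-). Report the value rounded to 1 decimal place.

66.7%

Excluding the 2 gap columns leaves 33 comparable sites.
Differing sites — 1:T/G; 3:A/G; 8:G/T; 12:T/A; 15:A/G; 19:C/T; 25:G/A; 27:C/G; 29:T/A; 31:C/A; 33:C/G.
22 of the 33 comparable sites match, so the percent identity is 22/33 × 100 = 66.7%.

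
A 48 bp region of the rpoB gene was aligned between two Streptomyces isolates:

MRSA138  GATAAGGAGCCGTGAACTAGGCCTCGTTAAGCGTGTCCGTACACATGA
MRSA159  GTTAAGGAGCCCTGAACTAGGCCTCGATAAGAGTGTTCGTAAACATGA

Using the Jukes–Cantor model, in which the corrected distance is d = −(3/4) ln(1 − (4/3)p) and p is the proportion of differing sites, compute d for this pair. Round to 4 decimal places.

Differing sites — 2:A/T; 12:G/C; 27:T/A; 32:C/A; 37:C/T; 42:C/A.
p = 6/48 = 0.125000.
d = −0.75 · ln(1 − (4/3)·0.125000) = −0.75 · ln(0.833333) = −0.75 · (-0.182322) = 0.1367.

0.1367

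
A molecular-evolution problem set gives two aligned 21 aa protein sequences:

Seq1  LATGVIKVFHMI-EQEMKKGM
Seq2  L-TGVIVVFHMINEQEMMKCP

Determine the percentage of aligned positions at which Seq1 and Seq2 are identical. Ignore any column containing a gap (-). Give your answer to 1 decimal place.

78.9%

Excluding the 2 gap columns leaves 19 comparable sites.
Differing sites — 7:K/V; 18:K/M; 20:G/C; 21:M/P.
15 of the 19 comparable sites match, so the percent identity is 15/19 × 100 = 78.9%.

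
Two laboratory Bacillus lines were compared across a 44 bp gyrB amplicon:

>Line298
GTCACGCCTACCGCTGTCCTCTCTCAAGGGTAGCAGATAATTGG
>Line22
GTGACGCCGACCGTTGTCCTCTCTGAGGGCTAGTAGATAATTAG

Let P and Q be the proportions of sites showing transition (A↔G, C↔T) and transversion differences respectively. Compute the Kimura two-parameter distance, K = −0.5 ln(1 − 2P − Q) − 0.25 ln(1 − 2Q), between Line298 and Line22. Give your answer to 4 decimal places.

Mismatches occur at site 3 (C→G, transversion), site 9 (T→G, transversion), site 14 (C→T, transition), site 25 (C→G, transversion), site 27 (A→G, transition), site 30 (G→C, transversion), site 34 (C→T, transition), site 43 (G→A, transition).
Of the 8 differences, 4 transitions and 4 transversions over 44 sites: P = 4/44 = 0.090909, Q = 4/44 = 0.090909.
d = −0.5·ln(0.727273) − 0.25·ln(0.818182) = −0.5·(-0.318453) − 0.25·(-0.200670) = 0.2094.

0.2094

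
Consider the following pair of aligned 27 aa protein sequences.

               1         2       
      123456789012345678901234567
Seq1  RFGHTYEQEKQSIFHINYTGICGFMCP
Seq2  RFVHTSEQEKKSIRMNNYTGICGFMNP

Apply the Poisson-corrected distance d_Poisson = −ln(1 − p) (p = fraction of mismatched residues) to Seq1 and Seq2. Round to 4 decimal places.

0.3001

The sequences differ at positions 3 (G/V), 6 (Y/S), 11 (Q/K), 14 (F/R), 15 (H/M), 16 (I/N), 26 (C/N).
p = 7/27 = 0.259259.
d = −ln(1 − 0.259259) = −ln(0.740741) = 0.3001.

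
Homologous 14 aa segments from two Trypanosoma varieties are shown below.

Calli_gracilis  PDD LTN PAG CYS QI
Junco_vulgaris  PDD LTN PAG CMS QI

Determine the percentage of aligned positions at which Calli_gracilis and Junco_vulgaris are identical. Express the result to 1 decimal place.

The sequences differ at position 11 (Y/M).
13 of the 14 sites match, so the percent identity is 13/14 × 100 = 92.9%.

92.9%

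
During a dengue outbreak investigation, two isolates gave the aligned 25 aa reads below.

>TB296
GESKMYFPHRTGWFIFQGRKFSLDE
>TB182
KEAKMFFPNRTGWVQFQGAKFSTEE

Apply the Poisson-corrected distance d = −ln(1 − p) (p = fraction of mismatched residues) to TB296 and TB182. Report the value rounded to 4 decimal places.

Mismatches occur at site 1 (G↔K), site 3 (S↔A), site 6 (Y↔F), site 9 (H↔N), site 14 (F↔V), site 15 (I↔Q), site 19 (R↔A), site 23 (L↔T), site 24 (D↔E).
p = 9/25 = 0.360000.
d = −ln(1 − 0.360000) = −ln(0.640000) = 0.4463.

0.4463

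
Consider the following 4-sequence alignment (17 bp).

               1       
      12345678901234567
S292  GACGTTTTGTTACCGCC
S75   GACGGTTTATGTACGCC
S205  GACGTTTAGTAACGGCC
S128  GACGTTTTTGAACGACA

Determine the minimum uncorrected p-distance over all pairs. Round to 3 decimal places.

Pairwise Hamming distances:
  S292 vs S75: 5
  S292 vs S205: 3
  S292 vs S128: 6
  S75 vs S205: 7
  S75 vs S128: 9
  S205 vs S128: 5
The smallest is 3 mismatches, between S292 and S205; p = 3/17 = 0.176.

0.176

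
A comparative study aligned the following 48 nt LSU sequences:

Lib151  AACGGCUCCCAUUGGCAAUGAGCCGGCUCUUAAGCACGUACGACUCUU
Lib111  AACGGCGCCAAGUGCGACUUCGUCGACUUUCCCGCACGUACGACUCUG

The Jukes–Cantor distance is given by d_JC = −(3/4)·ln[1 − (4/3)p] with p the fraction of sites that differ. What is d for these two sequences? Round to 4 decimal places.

0.4042

Differing sites — 7:U/G; 10:C/A; 12:U/G; 15:G/C; 16:C/G; 18:A/C; 20:G/U; 21:A/C; 23:C/U; 26:G/A; 29:C/U; 31:U/C; 32:A/C; 33:A/C; 48:U/G.
p = 15/48 = 0.312500.
d = −0.75 · ln(1 − (4/3)·0.312500) = −0.75 · ln(0.583333) = −0.75 · (-0.538997) = 0.4042.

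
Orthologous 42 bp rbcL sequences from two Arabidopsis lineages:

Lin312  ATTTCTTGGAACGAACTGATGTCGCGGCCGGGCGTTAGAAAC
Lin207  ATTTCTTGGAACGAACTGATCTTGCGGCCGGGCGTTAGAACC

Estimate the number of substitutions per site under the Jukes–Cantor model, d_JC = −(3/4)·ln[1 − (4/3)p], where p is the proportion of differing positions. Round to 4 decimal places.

Mismatches occur at site 21 (G/C), site 23 (C/T), site 41 (A/C).
p = 3/42 = 0.071429.
d = −0.75 · ln(1 − (4/3)·0.071429) = −0.75 · ln(0.904761) = −0.75 · (-0.100084) = 0.0751.

0.0751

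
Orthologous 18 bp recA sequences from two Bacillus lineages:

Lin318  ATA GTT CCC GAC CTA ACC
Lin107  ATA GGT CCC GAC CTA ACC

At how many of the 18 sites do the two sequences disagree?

A single mismatch occurs at site 5 (T↔G).
That gives 1 mismatch out of 18 aligned sites, so the Hamming distance is 1.

1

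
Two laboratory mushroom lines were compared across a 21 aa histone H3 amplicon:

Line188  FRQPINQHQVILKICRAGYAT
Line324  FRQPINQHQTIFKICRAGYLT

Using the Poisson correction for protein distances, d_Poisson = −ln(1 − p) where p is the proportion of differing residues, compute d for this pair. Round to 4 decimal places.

Differing sites — 10:V/T; 12:L/F; 20:A/L.
p = 3/21 = 0.142857.
d = −ln(1 − 0.142857) = −ln(0.857143) = 0.1542.

0.1542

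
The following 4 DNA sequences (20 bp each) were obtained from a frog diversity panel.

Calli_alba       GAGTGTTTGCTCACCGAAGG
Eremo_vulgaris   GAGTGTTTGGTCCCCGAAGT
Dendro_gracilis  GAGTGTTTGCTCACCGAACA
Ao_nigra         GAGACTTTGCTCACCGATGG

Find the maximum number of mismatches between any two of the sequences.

Pairwise Hamming distances:
  Calli_alba vs Eremo_vulgaris: 3
  Calli_alba vs Dendro_gracilis: 2
  Calli_alba vs Ao_nigra: 3
  Eremo_vulgaris vs Dendro_gracilis: 4
  Eremo_vulgaris vs Ao_nigra: 6
  Dendro_gracilis vs Ao_nigra: 5
The largest is 6, between Eremo_vulgaris and Ao_nigra.

6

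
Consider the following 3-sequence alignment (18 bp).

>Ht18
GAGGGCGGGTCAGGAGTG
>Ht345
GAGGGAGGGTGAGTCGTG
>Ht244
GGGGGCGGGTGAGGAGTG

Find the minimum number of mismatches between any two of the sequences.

Pairwise Hamming distances:
  Ht18 vs Ht345: 4
  Ht18 vs Ht244: 2
  Ht345 vs Ht244: 4
The smallest is 2, between Ht18 and Ht244.

2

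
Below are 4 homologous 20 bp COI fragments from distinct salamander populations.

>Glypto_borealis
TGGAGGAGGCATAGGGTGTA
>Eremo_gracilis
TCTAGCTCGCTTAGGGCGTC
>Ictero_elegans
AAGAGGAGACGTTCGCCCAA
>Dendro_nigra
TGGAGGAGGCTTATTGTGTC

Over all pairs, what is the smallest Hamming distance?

Pairwise Hamming distances:
  Glypto_borealis vs Eremo_gracilis: 8
  Glypto_borealis vs Ictero_elegans: 10
  Glypto_borealis vs Dendro_nigra: 4
  Eremo_gracilis vs Ictero_elegans: 14
  Eremo_gracilis vs Dendro_nigra: 8
  Ictero_elegans vs Dendro_nigra: 12
The smallest is 4, between Glypto_borealis and Dendro_nigra.

4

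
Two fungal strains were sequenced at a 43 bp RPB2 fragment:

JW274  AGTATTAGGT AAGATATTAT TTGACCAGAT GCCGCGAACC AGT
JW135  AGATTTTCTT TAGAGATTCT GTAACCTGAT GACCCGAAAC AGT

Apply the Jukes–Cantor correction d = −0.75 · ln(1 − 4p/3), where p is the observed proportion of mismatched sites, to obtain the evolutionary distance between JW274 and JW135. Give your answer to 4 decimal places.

The sequences differ at positions 3 (T/A), 4 (A/T), 7 (A/T), 8 (G/C), 9 (G/T), 11 (A/T), 15 (T/G), 19 (A/C), 21 (T/G), 23 (G/A), 27 (A/T), 32 (C/A), 34 (G/C), 39 (C/A).
p = 14/43 = 0.325581.
d = −0.75 · ln(1 − (4/3)·0.325581) = −0.75 · ln(0.565892) = −0.75 · (-0.569352) = 0.4270.

0.4270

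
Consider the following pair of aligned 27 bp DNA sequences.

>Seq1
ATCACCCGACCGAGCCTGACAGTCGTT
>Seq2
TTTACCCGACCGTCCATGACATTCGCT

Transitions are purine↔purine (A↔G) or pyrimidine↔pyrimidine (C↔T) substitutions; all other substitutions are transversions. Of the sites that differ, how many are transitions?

2

Mismatches occur at site 1 (A→T, transversion), site 3 (C→T, transition), site 13 (A→T, transversion), site 14 (G→C, transversion), site 16 (C→A, transversion), site 22 (G→T, transversion), site 26 (T→C, transition).
Of the 7 differences, 2 transitions and 5 transversions, so the answer is 2.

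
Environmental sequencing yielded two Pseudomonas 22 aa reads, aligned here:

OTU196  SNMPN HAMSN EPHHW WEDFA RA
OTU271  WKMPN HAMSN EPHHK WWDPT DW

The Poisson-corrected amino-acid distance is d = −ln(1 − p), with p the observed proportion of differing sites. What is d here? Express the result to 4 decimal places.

Mismatches occur at site 1 (S/W), site 2 (N/K), site 15 (W/K), site 17 (E/W), site 19 (F/P), site 20 (A/T), site 21 (R/D), site 22 (A/W).
p = 8/22 = 0.363636.
d = −ln(1 − 0.363636) = −ln(0.636364) = 0.4520.

0.4520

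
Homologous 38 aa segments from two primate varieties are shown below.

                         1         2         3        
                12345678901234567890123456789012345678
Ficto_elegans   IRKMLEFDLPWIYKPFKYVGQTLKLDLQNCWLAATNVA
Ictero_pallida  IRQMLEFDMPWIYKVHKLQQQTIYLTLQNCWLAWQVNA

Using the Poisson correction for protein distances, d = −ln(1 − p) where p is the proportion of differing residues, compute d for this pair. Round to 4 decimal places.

0.4595

Differing sites — 3:K/Q; 9:L/M; 15:P/V; 16:F/H; 18:Y/L; 19:V/Q; 20:G/Q; 23:L/I; 24:K/Y; 26:D/T; 34:A/W; 35:T/Q; 36:N/V; 37:V/N.
p = 14/38 = 0.368421.
d = −ln(1 − 0.368421) = −ln(0.631579) = 0.4595.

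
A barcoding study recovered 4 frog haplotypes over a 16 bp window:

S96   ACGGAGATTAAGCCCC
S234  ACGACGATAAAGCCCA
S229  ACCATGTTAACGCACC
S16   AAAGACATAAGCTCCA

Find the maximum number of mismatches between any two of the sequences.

Pairwise Hamming distances:
  S96 vs S234: 4
  S96 vs S229: 7
  S96 vs S16: 8
  S234 vs S229: 6
  S234 vs S16: 8
  S229 vs S16: 11
The largest is 11, between S229 and S16.

11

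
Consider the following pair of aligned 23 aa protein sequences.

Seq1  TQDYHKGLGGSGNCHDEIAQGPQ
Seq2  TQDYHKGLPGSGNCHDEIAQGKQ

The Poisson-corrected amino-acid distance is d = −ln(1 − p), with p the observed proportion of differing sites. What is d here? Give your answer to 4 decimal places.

0.0910

The sequences differ at positions 9 (G/P), 22 (P/K).
p = 2/23 = 0.086957.
d = −ln(1 − 0.086957) = −ln(0.913043) = 0.0910.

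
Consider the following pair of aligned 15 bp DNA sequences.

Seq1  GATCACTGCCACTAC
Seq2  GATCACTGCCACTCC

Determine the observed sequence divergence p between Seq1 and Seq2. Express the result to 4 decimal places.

A single mismatch occurs at site 14 (A↔C).
There are 1 differences over 15 sites, so p = 1/15 = 0.0667.

0.0667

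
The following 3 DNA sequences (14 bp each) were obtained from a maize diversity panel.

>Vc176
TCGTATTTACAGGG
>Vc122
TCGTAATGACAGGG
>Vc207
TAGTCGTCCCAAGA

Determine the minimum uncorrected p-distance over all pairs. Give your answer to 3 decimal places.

Pairwise Hamming distances:
  Vc176 vs Vc122: 2
  Vc176 vs Vc207: 7
  Vc122 vs Vc207: 7
The smallest is 2 mismatches, between Vc176 and Vc122; p = 2/14 = 0.143.

0.143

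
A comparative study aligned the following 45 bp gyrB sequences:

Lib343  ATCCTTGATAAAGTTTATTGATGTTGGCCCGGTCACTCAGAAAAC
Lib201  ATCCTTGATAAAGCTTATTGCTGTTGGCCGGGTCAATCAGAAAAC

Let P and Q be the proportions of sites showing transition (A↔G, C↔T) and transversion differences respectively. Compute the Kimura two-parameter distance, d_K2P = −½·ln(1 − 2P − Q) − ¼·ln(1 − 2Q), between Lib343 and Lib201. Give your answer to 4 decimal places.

Differing sites — 14:T/C (Ti); 21:A/C (Tv); 30:C/G (Tv); 36:C/A (Tv).
Of the 4 differences, 1 transition and 3 transversions over 45 sites: P = 1/45 = 0.022222, Q = 3/45 = 0.066667.
d = −0.5·ln(0.888889) − 0.25·ln(0.866666) = −0.5·(-0.117783) − 0.25·(-0.143102) = 0.0947.

0.0947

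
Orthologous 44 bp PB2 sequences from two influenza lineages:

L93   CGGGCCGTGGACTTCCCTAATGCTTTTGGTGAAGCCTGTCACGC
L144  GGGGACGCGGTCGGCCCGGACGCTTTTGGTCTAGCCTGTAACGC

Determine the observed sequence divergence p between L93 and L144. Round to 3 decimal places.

0.273

Mismatches occur at site 1 (C/G), site 5 (C/A), site 8 (T/C), site 11 (A/T), site 13 (T/G), site 14 (T/G), site 18 (T/G), site 19 (A/G), site 21 (T/C), site 31 (G/C), site 32 (A/T), site 40 (C/A).
There are 12 differences over 44 sites, so p = 12/44 = 0.273.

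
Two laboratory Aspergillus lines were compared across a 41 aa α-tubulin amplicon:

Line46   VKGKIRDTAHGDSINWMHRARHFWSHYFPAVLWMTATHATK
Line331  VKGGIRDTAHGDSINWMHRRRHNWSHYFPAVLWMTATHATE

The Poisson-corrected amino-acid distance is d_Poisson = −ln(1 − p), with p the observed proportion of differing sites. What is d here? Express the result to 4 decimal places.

Differing sites — 4:K/G; 20:A/R; 23:F/N; 41:K/E.
p = 4/41 = 0.097561.
d = −ln(1 − 0.097561) = −ln(0.902439) = 0.1027.

0.1027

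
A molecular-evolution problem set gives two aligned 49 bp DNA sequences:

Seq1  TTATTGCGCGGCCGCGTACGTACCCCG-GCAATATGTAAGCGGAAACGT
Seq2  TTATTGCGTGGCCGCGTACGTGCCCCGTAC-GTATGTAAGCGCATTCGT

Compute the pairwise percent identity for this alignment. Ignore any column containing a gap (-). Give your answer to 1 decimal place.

85.1%

Excluding the 2 gap columns leaves 47 comparable sites.
Mismatches occur at site 9 (C/T), site 22 (A/G), site 29 (G/A), site 32 (A/G), site 43 (G/C), site 45 (A/T), site 46 (A/T).
40 of the 47 comparable sites match, so the percent identity is 40/47 × 100 = 85.1%.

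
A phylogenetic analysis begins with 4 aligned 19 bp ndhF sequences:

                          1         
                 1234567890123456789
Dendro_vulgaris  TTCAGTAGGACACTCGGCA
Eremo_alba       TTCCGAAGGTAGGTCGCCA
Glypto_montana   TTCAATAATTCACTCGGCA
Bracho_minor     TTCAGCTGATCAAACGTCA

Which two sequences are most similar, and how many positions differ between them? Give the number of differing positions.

4

Pairwise Hamming distances:
  Dendro_vulgaris vs Eremo_alba: 7
  Dendro_vulgaris vs Glypto_montana: 4
  Dendro_vulgaris vs Bracho_minor: 7
  Eremo_alba vs Glypto_montana: 9
  Eremo_alba vs Bracho_minor: 9
  Glypto_montana vs Bracho_minor: 8
The smallest is 4, between Dendro_vulgaris and Glypto_montana.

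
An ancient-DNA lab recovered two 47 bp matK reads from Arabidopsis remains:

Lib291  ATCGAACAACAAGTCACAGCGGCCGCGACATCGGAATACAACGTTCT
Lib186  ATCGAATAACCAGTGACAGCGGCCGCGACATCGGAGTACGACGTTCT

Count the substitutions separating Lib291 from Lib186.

5

Mismatches occur at site 7 (C/T), site 11 (A/C), site 15 (C/G), site 36 (A/G), site 40 (A/G).
That gives 5 mismatches out of 47 aligned sites, so the Hamming distance is 5.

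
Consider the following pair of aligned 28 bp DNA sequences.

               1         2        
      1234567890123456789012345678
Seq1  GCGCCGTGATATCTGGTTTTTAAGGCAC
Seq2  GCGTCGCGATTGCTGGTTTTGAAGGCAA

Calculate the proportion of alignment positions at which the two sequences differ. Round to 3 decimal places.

0.214

The sequences differ at positions 4 (C/T), 7 (T/C), 11 (A/T), 12 (T/G), 21 (T/G), 28 (C/A).
There are 6 differences over 28 sites, so p = 6/28 = 0.214.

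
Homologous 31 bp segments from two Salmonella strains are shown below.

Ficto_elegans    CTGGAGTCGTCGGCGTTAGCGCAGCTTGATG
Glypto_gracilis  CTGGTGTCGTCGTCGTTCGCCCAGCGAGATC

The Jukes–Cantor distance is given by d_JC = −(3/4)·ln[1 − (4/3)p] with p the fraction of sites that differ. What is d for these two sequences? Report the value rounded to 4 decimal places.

0.2687

Differing sites — 5:A/T; 13:G/T; 18:A/C; 21:G/C; 26:T/G; 27:T/A; 31:G/C.
p = 7/31 = 0.225806.
d = −0.75 · ln(1 − (4/3)·0.225806) = −0.75 · ln(0.698925) = −0.75 · (-0.358212) = 0.2687.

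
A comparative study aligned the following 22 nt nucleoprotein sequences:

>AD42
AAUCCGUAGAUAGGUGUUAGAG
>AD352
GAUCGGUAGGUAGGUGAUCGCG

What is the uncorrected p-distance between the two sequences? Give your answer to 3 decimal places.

0.273

Mismatches occur at site 1 (A→G), site 5 (C→G), site 10 (A→G), site 17 (U→A), site 19 (A→C), site 21 (A→C).
There are 6 differences over 22 sites, so p = 6/22 = 0.273.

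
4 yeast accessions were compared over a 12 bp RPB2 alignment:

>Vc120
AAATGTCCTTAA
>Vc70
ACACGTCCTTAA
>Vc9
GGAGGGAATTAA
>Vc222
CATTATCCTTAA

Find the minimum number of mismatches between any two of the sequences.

Pairwise Hamming distances:
  Vc120 vs Vc70: 2
  Vc120 vs Vc9: 6
  Vc120 vs Vc222: 3
  Vc70 vs Vc9: 6
  Vc70 vs Vc222: 5
  Vc9 vs Vc222: 8
The smallest is 2, between Vc120 and Vc70.

2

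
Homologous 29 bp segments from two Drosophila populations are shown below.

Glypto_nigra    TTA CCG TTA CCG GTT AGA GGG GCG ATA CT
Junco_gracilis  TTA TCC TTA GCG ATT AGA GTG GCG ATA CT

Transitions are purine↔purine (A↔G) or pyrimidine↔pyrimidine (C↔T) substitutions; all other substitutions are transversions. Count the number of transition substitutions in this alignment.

2

The sequences differ at positions 4 (C/T, transition), 6 (G/C, transversion), 10 (C/G, transversion), 13 (G/A, transition), 20 (G/T, transversion).
Of the 5 differences, 2 transitions and 3 transversions, so the answer is 2.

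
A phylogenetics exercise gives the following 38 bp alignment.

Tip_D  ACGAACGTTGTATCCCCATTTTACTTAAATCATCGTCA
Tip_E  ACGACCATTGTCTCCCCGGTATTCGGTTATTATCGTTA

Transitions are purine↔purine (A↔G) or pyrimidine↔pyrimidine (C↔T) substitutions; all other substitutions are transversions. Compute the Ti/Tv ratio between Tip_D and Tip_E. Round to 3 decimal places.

Mismatches occur at site 5 (A/C, transversion), site 7 (G/A, transition), site 12 (A/C, transversion), site 18 (A/G, transition), site 19 (T/G, transversion), site 21 (T/A, transversion), site 23 (A/T, transversion), site 25 (T/G, transversion), site 26 (T/G, transversion), site 27 (A/T, transversion), site 28 (A/T, transversion), site 31 (C/T, transition), site 37 (C/T, transition).
Of the 13 differences, 4 transitions and 9 transversions, so Ti/Tv = 4/9 = 0.444.

0.444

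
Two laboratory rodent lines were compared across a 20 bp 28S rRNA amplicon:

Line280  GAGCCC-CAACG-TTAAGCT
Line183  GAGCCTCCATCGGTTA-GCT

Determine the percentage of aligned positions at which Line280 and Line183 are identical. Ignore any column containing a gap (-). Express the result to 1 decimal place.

88.2%

Excluding the 3 gap columns leaves 17 comparable sites.
The sequences differ at positions 6 (C/T), 10 (A/T).
15 of the 17 comparable sites match, so the percent identity is 15/17 × 100 = 88.2%.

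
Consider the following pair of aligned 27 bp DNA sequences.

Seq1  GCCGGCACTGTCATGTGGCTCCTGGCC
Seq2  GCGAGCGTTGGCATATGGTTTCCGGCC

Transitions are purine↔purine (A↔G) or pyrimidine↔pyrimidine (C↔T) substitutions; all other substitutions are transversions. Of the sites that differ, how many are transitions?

Mismatches occur at site 3 (C→G, transversion), site 4 (G→A, transition), site 7 (A→G, transition), site 8 (C→T, transition), site 11 (T→G, transversion), site 15 (G→A, transition), site 19 (C→T, transition), site 21 (C→T, transition), site 23 (T→C, transition).
Of the 9 differences, 7 transitions and 2 transversions, so the answer is 7.

7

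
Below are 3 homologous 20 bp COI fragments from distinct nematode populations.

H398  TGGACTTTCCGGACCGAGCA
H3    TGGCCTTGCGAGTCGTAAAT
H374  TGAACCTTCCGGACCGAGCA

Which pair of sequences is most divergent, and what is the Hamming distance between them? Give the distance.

12

Pairwise Hamming distances:
  H398 vs H3: 10
  H398 vs H374: 2
  H3 vs H374: 12
The largest is 12, between H3 and H374.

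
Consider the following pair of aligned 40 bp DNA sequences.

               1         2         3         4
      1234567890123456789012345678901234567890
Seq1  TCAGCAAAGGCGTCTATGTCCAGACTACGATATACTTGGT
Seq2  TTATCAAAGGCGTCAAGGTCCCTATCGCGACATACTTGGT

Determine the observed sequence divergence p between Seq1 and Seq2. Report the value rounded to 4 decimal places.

0.2500

Differing sites — 2:C/T; 4:G/T; 15:T/A; 17:T/G; 22:A/C; 23:G/T; 25:C/T; 26:T/C; 27:A/G; 31:T/C.
There are 10 differences over 40 sites, so p = 10/40 = 0.2500.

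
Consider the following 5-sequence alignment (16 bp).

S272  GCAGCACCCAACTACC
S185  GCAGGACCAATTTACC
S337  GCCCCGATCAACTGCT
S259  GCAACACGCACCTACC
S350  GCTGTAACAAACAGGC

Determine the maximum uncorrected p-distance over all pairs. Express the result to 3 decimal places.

Pairwise Hamming distances:
  S272 vs S185: 4
  S272 vs S337: 7
  S272 vs S259: 3
  S272 vs S350: 7
  S185 vs S337: 11
  S185 vs S259: 6
  S185 vs S350: 8
  S337 vs S259: 8
  S337 vs S350: 9
  S259 vs S350: 10
The largest is 11 mismatches, between S185 and S337; p = 11/16 = 0.688.

0.688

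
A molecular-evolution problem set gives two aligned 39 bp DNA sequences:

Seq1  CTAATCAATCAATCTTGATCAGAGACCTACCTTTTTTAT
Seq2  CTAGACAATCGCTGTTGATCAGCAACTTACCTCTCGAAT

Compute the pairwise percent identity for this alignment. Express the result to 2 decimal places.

The sequences differ at positions 4 (A/G), 5 (T/A), 11 (A/G), 12 (A/C), 14 (C/G), 23 (A/C), 24 (G/A), 27 (C/T), 33 (T/C), 35 (T/C), 36 (T/G), 37 (T/A).
27 of the 39 sites match, so the percent identity is 27/39 × 100 = 69.23%.

69.23%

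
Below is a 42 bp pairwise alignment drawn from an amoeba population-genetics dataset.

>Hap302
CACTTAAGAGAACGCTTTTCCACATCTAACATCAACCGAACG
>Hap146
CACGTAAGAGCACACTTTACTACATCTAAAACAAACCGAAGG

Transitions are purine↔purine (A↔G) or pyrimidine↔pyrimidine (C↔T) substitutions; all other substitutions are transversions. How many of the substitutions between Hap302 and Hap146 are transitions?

Mismatches occur at site 4 (T→G, transversion), site 11 (A→C, transversion), site 14 (G→A, transition), site 19 (T→A, transversion), site 21 (C→T, transition), site 30 (C→A, transversion), site 32 (T→C, transition), site 33 (C→A, transversion), site 41 (C→G, transversion).
Of the 9 differences, 3 transitions and 6 transversions, so the answer is 3.

3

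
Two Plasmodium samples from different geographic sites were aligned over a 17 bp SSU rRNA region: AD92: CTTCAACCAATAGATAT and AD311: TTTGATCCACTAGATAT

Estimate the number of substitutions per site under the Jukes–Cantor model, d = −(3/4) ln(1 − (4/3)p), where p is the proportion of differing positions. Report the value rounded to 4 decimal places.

0.2824

Mismatches occur at site 1 (C→T), site 4 (C→G), site 6 (A→T), site 10 (A→C).
p = 4/17 = 0.235294.
d = −0.75 · ln(1 − (4/3)·0.235294) = −0.75 · ln(0.686275) = −0.75 · (-0.376477) = 0.2824.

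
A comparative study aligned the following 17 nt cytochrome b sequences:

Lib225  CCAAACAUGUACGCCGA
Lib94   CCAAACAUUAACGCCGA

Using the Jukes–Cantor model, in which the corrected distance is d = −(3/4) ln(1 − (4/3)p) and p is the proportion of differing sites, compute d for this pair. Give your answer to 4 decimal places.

0.1280

The sequences differ at positions 9 (G/U), 10 (U/A).
p = 2/17 = 0.117647.
d = −0.75 · ln(1 − (4/3)·0.117647) = −0.75 · ln(0.843137) = −0.75 · (-0.170626) = 0.1280.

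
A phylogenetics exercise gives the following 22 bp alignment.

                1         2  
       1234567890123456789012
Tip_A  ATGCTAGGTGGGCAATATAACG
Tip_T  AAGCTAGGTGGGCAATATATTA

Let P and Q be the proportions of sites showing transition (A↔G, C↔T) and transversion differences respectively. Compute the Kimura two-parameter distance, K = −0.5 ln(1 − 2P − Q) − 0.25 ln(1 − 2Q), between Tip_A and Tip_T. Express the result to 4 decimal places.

0.2094

The sequences differ at positions 2 (T/A, transversion), 20 (A/T, transversion), 21 (C/T, transition), 22 (G/A, transition).
Of the 4 differences, 2 transitions and 2 transversions over 22 sites: P = 2/22 = 0.090909, Q = 2/22 = 0.090909.
d = −0.5·ln(0.727273) − 0.25·ln(0.818182) = −0.5·(-0.318453) − 0.25·(-0.200670) = 0.2094.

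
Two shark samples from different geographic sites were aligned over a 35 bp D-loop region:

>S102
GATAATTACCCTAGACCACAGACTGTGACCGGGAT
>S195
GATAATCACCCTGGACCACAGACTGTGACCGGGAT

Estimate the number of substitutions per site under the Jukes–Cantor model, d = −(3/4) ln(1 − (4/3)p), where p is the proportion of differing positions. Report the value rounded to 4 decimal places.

0.0594

Differing sites — 7:T/C; 13:A/G.
p = 2/35 = 0.057143.
d = −0.75 · ln(1 − (4/3)·0.057143) = −0.75 · ln(0.923809) = −0.75 · (-0.079250) = 0.0594.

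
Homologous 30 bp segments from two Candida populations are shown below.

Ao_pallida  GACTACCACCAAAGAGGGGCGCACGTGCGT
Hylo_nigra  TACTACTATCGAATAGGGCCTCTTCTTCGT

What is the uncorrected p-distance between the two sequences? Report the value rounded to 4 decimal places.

0.3667

The sequences differ at positions 1 (G/T), 7 (C/T), 9 (C/T), 11 (A/G), 14 (G/T), 19 (G/C), 21 (G/T), 23 (A/T), 24 (C/T), 25 (G/C), 27 (G/T).
There are 11 differences over 30 sites, so p = 11/30 = 0.3667.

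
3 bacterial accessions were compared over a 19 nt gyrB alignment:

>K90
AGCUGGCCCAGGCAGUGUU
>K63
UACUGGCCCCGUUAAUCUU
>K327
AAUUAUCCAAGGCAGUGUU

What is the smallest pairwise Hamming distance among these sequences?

5

Pairwise Hamming distances:
  K90 vs K63: 7
  K90 vs K327: 5
  K63 vs K327: 10
The smallest is 5, between K90 and K327.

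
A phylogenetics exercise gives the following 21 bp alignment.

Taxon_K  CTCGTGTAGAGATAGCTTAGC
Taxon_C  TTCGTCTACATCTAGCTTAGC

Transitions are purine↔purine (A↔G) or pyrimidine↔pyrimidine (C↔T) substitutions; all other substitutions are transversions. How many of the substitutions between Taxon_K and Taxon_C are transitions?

Differing sites — 1:C/T (Ti); 6:G/C (Tv); 9:G/C (Tv); 11:G/T (Tv); 12:A/C (Tv).
Of the 5 differences, 1 transition and 4 transversions, so the answer is 1.

1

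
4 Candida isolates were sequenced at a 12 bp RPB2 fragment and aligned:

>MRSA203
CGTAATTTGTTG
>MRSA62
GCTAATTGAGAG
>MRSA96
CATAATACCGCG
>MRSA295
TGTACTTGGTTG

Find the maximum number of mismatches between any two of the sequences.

8

Pairwise Hamming distances:
  MRSA203 vs MRSA62: 6
  MRSA203 vs MRSA96: 6
  MRSA203 vs MRSA295: 3
  MRSA62 vs MRSA96: 6
  MRSA62 vs MRSA295: 6
  MRSA96 vs MRSA295: 8
The largest is 8, between MRSA96 and MRSA295.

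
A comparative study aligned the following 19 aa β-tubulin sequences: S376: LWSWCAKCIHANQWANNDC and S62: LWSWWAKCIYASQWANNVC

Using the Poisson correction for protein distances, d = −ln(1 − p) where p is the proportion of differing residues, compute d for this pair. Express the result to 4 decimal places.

Differing sites — 5:C/W; 10:H/Y; 12:N/S; 18:D/V.
p = 4/19 = 0.210526.
d = −ln(1 − 0.210526) = −ln(0.789474) = 0.2364.

0.2364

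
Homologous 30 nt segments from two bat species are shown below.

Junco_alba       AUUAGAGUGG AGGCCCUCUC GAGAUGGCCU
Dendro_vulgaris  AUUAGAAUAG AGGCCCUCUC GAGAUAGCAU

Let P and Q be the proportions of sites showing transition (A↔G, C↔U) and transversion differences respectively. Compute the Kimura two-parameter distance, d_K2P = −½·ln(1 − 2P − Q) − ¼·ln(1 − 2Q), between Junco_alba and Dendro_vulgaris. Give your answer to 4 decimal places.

Mismatches occur at site 7 (G/A, transition), site 9 (G/A, transition), site 26 (G/A, transition), site 29 (C/A, transversion).
Of the 4 differences, 3 transitions and 1 transversion over 30 sites: P = 3/30 = 0.100000, Q = 1/30 = 0.033333.
d = −0.5·ln(0.766667) − 0.25·ln(0.933334) = −0.5·(-0.265703) − 0.25·(-0.068992) = 0.1501.

0.1501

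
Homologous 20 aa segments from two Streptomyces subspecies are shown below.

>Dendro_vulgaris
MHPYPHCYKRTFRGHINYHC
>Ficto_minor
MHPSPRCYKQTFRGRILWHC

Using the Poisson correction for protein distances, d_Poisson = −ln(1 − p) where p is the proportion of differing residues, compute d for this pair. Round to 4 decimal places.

The sequences differ at positions 4 (Y/S), 6 (H/R), 10 (R/Q), 15 (H/R), 17 (N/L), 18 (Y/W).
p = 6/20 = 0.300000.
d = −ln(1 − 0.300000) = −ln(0.700000) = 0.3567.

0.3567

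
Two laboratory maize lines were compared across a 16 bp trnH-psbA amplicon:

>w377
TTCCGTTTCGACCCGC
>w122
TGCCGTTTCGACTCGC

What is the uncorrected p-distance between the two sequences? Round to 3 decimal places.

0.125

The sequences differ at positions 2 (T/G), 13 (C/T).
There are 2 differences over 16 sites, so p = 2/16 = 0.125.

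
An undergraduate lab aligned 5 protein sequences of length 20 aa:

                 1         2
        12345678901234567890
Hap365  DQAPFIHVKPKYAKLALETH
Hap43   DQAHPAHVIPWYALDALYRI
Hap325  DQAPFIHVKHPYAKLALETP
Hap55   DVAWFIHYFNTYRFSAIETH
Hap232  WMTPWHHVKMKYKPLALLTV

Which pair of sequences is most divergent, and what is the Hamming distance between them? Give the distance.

16

Pairwise Hamming distances:
  Hap365 vs Hap43: 10
  Hap365 vs Hap325: 3
  Hap365 vs Hap55: 10
  Hap365 vs Hap232: 10
  Hap43 vs Hap325: 11
  Hap43 vs Hap55: 15
  Hap43 vs Hap232: 15
  Hap325 vs Hap55: 11
  Hap325 vs Hap232: 11
  Hap55 vs Hap232: 16
The largest is 16, between Hap55 and Hap232.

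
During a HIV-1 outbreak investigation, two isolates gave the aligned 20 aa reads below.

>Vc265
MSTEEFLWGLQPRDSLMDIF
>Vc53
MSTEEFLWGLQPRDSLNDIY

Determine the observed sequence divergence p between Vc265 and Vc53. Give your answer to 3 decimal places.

0.100

Mismatches occur at site 17 (M/N), site 20 (F/Y).
There are 2 differences over 20 sites, so p = 2/20 = 0.100.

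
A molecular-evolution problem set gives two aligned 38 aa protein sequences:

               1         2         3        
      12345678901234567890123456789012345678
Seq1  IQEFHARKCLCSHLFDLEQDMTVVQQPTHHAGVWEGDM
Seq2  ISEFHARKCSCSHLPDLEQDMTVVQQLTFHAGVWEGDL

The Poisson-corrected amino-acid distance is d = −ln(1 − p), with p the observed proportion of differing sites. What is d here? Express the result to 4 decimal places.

Mismatches occur at site 2 (Q/S), site 10 (L/S), site 15 (F/P), site 27 (P/L), site 29 (H/F), site 38 (M/L).
p = 6/38 = 0.157895.
d = −ln(1 − 0.157895) = −ln(0.842105) = 0.1719.

0.1719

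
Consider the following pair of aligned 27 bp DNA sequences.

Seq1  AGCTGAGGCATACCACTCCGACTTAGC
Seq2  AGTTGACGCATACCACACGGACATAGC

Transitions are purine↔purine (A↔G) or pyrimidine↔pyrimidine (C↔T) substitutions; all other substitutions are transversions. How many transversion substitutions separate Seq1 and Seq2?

4

Differing sites — 3:C/T (Ti); 7:G/C (Tv); 17:T/A (Tv); 19:C/G (Tv); 23:T/A (Tv).
Of the 5 differences, 1 transition and 4 transversions, so the answer is 4.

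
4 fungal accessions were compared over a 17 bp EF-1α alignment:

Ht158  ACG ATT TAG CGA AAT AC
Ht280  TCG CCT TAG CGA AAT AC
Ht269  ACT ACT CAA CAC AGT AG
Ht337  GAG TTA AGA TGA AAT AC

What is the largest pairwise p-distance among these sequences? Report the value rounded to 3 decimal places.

0.765

Pairwise Hamming distances:
  Ht158 vs Ht280: 3
  Ht158 vs Ht269: 8
  Ht158 vs Ht337: 8
  Ht280 vs Ht269: 9
  Ht280 vs Ht337: 9
  Ht269 vs Ht337: 13
The largest is 13 mismatches, between Ht269 and Ht337; p = 13/17 = 0.765.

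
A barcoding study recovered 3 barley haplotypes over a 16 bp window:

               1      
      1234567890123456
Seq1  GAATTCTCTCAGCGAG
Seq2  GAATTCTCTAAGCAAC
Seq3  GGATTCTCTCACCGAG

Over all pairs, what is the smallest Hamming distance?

Pairwise Hamming distances:
  Seq1 vs Seq2: 3
  Seq1 vs Seq3: 2
  Seq2 vs Seq3: 5
The smallest is 2, between Seq1 and Seq3.

2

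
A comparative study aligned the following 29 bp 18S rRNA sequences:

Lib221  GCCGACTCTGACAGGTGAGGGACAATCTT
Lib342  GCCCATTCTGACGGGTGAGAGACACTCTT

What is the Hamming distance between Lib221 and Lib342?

The sequences differ at positions 4 (G/C), 6 (C/T), 13 (A/G), 20 (G/A), 25 (A/C).
That gives 5 mismatches out of 29 aligned sites, so the Hamming distance is 5.

5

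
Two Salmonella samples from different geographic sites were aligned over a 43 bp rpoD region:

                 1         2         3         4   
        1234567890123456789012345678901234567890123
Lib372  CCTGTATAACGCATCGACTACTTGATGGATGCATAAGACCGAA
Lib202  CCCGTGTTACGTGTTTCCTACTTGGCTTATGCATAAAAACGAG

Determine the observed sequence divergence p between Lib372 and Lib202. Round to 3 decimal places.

0.349

Mismatches occur at site 3 (T→C), site 6 (A→G), site 8 (A→T), site 12 (C→T), site 13 (A→G), site 15 (C→T), site 16 (G→T), site 17 (A→C), site 25 (A→G), site 26 (T→C), site 27 (G→T), site 28 (G→T), site 37 (G→A), site 39 (C→A), site 43 (A→G).
There are 15 differences over 43 sites, so p = 15/43 = 0.349.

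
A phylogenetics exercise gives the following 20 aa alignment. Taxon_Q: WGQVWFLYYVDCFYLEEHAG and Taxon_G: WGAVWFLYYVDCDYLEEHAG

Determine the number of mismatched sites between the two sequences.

The sequences differ at positions 3 (Q/A), 13 (F/D).
That gives 2 mismatches out of 20 aligned sites, so the Hamming distance is 2.

2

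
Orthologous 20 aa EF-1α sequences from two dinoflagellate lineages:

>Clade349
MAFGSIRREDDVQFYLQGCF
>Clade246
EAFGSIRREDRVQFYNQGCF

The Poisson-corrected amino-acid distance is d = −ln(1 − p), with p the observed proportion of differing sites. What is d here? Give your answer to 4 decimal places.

Differing sites — 1:M/E; 11:D/R; 16:L/N.
p = 3/20 = 0.150000.
d = −ln(1 − 0.150000) = −ln(0.850000) = 0.1625.

0.1625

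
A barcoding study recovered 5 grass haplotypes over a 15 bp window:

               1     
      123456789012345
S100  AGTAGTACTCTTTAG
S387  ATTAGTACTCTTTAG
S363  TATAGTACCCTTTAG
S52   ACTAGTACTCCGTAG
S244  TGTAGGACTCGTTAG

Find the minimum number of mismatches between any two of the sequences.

Pairwise Hamming distances:
  S100 vs S387: 1
  S100 vs S363: 3
  S100 vs S52: 3
  S100 vs S244: 3
  S387 vs S363: 3
  S387 vs S52: 3
  S387 vs S244: 4
  S363 vs S52: 5
  S363 vs S244: 4
  S52 vs S244: 5
The smallest is 1, between S100 and S387.

1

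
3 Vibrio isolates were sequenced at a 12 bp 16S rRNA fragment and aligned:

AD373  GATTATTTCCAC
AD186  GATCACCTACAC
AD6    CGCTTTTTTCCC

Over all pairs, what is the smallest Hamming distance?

Pairwise Hamming distances:
  AD373 vs AD186: 4
  AD373 vs AD6: 6
  AD186 vs AD6: 9
The smallest is 4, between AD373 and AD186.

4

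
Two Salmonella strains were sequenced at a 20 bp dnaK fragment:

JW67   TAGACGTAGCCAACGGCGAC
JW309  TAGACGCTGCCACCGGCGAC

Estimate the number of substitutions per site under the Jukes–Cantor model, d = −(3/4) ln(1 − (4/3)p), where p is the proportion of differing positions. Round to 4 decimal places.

Differing sites — 7:T/C; 8:A/T; 13:A/C.
p = 3/20 = 0.150000.
d = −0.75 · ln(1 − (4/3)·0.150000) = −0.75 · ln(0.800000) = −0.75 · (-0.223144) = 0.1674.

0.1674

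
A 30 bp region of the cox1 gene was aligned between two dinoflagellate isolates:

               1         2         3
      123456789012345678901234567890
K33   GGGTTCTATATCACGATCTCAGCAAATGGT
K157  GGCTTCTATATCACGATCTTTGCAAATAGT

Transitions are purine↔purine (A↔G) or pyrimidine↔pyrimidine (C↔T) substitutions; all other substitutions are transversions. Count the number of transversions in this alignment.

Mismatches occur at site 3 (G→C, transversion), site 20 (C→T, transition), site 21 (A→T, transversion), site 28 (G→A, transition).
Of the 4 differences, 2 transitions and 2 transversions, so the answer is 2.

2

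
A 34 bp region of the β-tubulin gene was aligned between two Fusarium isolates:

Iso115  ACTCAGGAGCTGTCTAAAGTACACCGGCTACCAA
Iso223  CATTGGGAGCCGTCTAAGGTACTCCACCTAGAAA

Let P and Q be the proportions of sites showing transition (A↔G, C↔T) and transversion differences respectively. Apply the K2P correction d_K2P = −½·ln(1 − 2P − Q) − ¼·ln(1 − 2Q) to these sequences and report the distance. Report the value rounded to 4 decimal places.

The sequences differ at positions 1 (A/C, transversion), 2 (C/A, transversion), 4 (C/T, transition), 5 (A/G, transition), 11 (T/C, transition), 18 (A/G, transition), 23 (A/T, transversion), 26 (G/A, transition), 27 (G/C, transversion), 31 (C/G, transversion), 32 (C/A, transversion).
Of the 11 differences, 5 transitions and 6 transversions over 34 sites: P = 5/34 = 0.147059, Q = 6/34 = 0.176471.
d = −0.5·ln(0.529411) − 0.25·ln(0.647058) = −0.5·(-0.635990) − 0.25·(-0.435319) = 0.4268.

0.4268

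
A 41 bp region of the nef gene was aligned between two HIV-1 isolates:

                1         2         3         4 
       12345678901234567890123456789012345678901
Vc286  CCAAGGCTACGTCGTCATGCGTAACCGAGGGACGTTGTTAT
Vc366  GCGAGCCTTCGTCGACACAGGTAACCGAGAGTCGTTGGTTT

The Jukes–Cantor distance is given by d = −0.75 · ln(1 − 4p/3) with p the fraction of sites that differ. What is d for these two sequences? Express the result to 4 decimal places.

Differing sites — 1:C/G; 3:A/G; 6:G/C; 9:A/T; 15:T/A; 18:T/C; 19:G/A; 20:C/G; 30:G/A; 32:A/T; 38:T/G; 40:A/T.
p = 12/41 = 0.292683.
d = −0.75 · ln(1 − (4/3)·0.292683) = −0.75 · ln(0.609756) = −0.75 · (-0.494696) = 0.3710.

0.3710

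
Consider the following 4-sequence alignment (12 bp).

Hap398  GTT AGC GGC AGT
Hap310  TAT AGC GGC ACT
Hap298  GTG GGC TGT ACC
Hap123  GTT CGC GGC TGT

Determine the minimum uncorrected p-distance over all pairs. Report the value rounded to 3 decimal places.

Pairwise Hamming distances:
  Hap398 vs Hap310: 3
  Hap398 vs Hap298: 6
  Hap398 vs Hap123: 2
  Hap310 vs Hap298: 7
  Hap310 vs Hap123: 5
  Hap298 vs Hap123: 7
The smallest is 2 mismatches, between Hap398 and Hap123; p = 2/12 = 0.167.

0.167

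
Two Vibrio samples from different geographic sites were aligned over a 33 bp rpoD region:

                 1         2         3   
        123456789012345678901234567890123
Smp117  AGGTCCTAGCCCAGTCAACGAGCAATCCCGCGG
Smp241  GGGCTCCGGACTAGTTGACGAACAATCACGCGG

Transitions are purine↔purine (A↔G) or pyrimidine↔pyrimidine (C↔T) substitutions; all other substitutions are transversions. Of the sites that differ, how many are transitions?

Mismatches occur at site 1 (A→G, transition), site 4 (T→C, transition), site 5 (C→T, transition), site 7 (T→C, transition), site 8 (A→G, transition), site 10 (C→A, transversion), site 12 (C→T, transition), site 16 (C→T, transition), site 17 (A→G, transition), site 22 (G→A, transition), site 28 (C→A, transversion).
Of the 11 differences, 9 transitions and 2 transversions, so the answer is 9.

9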